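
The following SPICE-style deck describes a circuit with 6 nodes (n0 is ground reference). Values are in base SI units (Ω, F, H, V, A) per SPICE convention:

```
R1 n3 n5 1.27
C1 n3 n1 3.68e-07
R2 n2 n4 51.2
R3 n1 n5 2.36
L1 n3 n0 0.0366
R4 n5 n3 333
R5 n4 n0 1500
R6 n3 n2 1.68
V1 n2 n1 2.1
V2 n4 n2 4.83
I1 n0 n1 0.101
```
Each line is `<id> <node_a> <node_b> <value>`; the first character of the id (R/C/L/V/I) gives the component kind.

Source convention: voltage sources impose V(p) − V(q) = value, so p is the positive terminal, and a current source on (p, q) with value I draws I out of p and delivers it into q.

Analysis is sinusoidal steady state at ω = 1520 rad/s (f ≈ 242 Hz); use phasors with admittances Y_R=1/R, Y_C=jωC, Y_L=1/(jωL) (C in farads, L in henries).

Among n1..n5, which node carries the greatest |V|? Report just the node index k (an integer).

MNA unknowns: 5 node voltages V₁..V_5 plus 2 source currents (V1, V2)
R1: Y=0.7874+0.000j on G[3,5]
C1: Y=0.000+0.0005594j on G[3,1]
R2: Y=0.01953+0.000j on G[2,4]
R3: Y=0.4237+0.000j on G[1,5]
L1: Y=0.000-0.01798j on G[3,0]
R4: Y=0.003003+0.000j on G[5,3]
R5: Y=0.0006667+0.000j on G[4,0]
R6: Y=0.5952+0.000j on G[3,2]
V1: row V2−V1=2.1, i_V1 at 2,1
V2: row V4−V2=4.83, i_V2 at 4,2
I1: z[0]−=0.101, z[1]+=0.101
solve → V1=-1.123+5.400j, V2=0.9768+5.400j, V3=0.2003+5.403j, V4=5.807+5.400j, V5=-0.2616+5.402j
aux → i_V1=-0.4661-0.001646j, i_V2=-0.09821-0.003600j

4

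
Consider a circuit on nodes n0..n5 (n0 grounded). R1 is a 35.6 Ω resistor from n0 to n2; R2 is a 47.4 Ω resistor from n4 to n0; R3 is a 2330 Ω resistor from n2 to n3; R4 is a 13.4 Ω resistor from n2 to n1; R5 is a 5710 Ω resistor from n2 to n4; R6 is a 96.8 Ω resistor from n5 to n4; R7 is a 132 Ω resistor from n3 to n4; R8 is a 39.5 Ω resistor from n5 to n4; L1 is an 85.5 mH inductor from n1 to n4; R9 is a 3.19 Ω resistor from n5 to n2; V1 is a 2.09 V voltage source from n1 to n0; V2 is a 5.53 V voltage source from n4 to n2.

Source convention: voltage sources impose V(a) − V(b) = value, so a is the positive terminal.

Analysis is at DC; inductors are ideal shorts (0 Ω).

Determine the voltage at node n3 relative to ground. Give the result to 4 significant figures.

1.794 V

MNA unknowns: 5 node voltages V₁..V_5 plus 3 source currents (L1, V1, V2)
R1: Y=0.02809 on G[0,2]
R2: Y=0.02110 on G[4,0]
R3: Y=0.0004292 on G[2,3]
R4: Y=0.07463 on G[2,1]
R5: Y=0.0001751 on G[2,4]
R6: Y=0.01033 on G[5,4]
R7: Y=0.007576 on G[3,4]
R8: Y=0.02532 on G[5,4]
L1: row V1−V4=0, i_L1 at 1,4
R9: Y=0.3135 on G[5,2]
V1: row V1−V0=2.09, i_V1 at 1,0
V2: row V4−V2=5.53, i_V2 at 4,2
solve → V1=2.090, V2=-3.440, V3=1.794, V4=2.090, V5=-2.875
aux → i_L1=-0.4652, i_V1=0.05254, i_V2=-0.6895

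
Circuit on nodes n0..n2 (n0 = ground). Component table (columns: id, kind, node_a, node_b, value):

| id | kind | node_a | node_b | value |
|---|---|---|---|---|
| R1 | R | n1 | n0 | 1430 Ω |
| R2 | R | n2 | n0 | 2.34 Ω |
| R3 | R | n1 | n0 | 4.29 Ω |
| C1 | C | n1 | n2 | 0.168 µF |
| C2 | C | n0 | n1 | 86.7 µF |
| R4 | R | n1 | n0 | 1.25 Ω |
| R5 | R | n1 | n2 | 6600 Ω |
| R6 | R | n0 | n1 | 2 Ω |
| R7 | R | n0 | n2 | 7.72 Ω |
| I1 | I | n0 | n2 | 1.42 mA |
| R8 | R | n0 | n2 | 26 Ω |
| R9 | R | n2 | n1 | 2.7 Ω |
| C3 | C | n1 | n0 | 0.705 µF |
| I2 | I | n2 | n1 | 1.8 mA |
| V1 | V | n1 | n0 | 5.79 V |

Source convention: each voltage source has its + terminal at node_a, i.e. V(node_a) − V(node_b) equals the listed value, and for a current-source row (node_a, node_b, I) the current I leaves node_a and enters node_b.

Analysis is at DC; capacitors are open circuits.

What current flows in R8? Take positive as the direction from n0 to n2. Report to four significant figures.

-0.08541 A

MNA unknowns: 2 node voltages V₁..V_2 plus 1 source current (V1)
R1: Y=0.0006993 on G[1,0]
R2: Y=0.4274 on G[2,0]
R3: Y=0.2331 on G[1,0]
C1: Y=0.000 on G[1,2]
C2: Y=0.000 on G[0,1]
R4: Y=0.8000 on G[1,0]
R5: Y=0.0001515 on G[1,2]
R6: Y=0.5000 on G[0,1]
R7: Y=0.1295 on G[0,2]
I1: z[0]−=0.00142, z[2]+=0.00142
R8: Y=0.03846 on G[0,2]
R9: Y=0.3704 on G[2,1]
C3: Y=0.000 on G[1,0]
I2: z[2]−=0.0018, z[1]+=0.0018
V1: row V1−V0=5.79, i_V1 at 1,0
solve → V1=5.790, V2=2.221
aux → i_V1=-10.20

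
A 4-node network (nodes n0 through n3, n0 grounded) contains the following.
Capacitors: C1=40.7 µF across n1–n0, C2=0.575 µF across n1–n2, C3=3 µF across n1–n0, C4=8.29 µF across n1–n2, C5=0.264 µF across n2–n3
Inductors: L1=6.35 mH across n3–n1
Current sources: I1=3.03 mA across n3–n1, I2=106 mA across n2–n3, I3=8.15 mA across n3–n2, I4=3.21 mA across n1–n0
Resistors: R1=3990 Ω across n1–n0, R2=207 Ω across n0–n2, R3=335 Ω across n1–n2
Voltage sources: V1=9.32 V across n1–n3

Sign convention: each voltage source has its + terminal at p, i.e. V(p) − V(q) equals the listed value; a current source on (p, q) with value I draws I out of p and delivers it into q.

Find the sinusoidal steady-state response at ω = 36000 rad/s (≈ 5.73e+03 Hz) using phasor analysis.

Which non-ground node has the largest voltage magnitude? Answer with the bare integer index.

Element admittances at ω=36000 rad/s:
  Y(C1) = 0.000+1.465j S between n1,n0
  Y(C2) = 0.000+0.02070j S between n1,n2
  Y(L1) = 0.000-0.004374j S between n3,n1
  I1: injects 0.00303 A into n1 (from n3)
  Y(R1) = 0.0002506+0.000j S between n1,n0
  Y(C3) = 0.000+0.1080j S between n1,n0
  Y(C4) = 0.000+0.2984j S between n1,n2
  I2: injects 0.106 A into n3 (from n2)
  I3: injects 0.00815 A into n2 (from n3)
  Y(C5) = 0.000+0.009504j S between n2,n3
  Y(R2) = 0.004831+0.000j S between n0,n2
  Y(R3) = 0.002985+0.000j S between n1,n2
  I4: injects 0.00321 A into n0 (from n1)
  V1: constraint V(n1)−V(n3) = 9.32
Assemble and solve the 4×4 MNA system:
  V(n1)=-0.0008979+0.001189j  V(n2)=-0.2774+0.2923j  V(n3)=-9.321+0.001189j
  i(V1)=-0.09205-0.04518j

3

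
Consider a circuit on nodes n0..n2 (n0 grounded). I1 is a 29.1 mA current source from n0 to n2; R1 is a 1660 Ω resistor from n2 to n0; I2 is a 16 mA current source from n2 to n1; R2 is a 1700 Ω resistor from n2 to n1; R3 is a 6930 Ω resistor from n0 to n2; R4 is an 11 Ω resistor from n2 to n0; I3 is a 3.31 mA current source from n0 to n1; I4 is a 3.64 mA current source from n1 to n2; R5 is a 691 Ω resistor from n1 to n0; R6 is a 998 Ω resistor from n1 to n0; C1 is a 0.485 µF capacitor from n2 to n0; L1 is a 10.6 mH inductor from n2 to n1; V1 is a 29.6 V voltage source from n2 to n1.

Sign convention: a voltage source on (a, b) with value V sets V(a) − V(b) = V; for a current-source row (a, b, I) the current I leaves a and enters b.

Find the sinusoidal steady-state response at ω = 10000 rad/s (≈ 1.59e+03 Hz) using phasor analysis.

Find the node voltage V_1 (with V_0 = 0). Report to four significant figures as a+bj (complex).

-28.49-0.05730j V

Element admittances at ω=10000 rad/s:
  I1: injects 0.0291 A into n2 (from n0)
  Y(R1) = 0.0006024+0.000j S between n2,n0
  I2: injects 0.016 A into n1 (from n2)
  Y(R2) = 0.0005882+0.000j S between n2,n1
  Y(R3) = 0.0001443+0.000j S between n0,n2
  Y(R4) = 0.09091+0.000j S between n2,n0
  I3: injects 0.00331 A into n1 (from n0)
  I4: injects 0.00364 A into n2 (from n1)
  Y(R5) = 0.001447+0.000j S between n1,n0
  Y(R6) = 0.001002+0.000j S between n1,n0
  Y(C1) = 0.000+0.004850j S between n2,n0
  Y(L1) = 0.000-0.009434j S between n2,n1
  V1: constraint V(n2)−V(n1) = 29.6
Assemble and solve the 3×3 MNA system:
  V(n1)=-28.49-0.05730j  V(n2)=1.112-0.05730j
  i(V1)=-0.1029+0.2791j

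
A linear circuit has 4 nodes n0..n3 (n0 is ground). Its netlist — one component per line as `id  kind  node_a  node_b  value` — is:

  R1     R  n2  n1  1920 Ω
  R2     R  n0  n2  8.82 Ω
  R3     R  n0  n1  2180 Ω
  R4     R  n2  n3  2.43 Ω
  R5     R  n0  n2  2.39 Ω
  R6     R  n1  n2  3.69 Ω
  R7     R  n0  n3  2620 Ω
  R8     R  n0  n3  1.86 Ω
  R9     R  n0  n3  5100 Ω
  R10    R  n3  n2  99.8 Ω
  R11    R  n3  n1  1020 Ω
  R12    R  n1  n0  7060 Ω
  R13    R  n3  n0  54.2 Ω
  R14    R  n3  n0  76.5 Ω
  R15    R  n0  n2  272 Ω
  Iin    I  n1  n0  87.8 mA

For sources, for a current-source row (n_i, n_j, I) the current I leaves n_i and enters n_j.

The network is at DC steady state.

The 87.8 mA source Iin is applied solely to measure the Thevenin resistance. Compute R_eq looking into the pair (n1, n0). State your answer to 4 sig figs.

Element admittances at DC:
  Y(R1) = 0.0005208 S between n2,n1
  Y(R2) = 0.1134 S between n0,n2
  Y(R3) = 0.0004587 S between n0,n1
  Y(R4) = 0.4115 S between n2,n3
  Y(R5) = 0.4184 S between n0,n2
  Y(R6) = 0.2710 S between n1,n2
  Y(R7) = 0.0003817 S between n0,n3
  Y(R8) = 0.5376 S between n0,n3
  Y(R9) = 0.0001961 S between n0,n3
  Y(R10) = 0.01002 S between n3,n2
  Y(R11) = 0.0009804 S between n3,n1
  Y(R12) = 0.0001416 S between n1,n0
  Y(R13) = 0.01845 S between n3,n0
  Y(R14) = 0.01307 S between n3,n0
  Y(R15) = 0.003676 S between n0,n2
  Iin: injects 0.0878 A into n0 (from n1)
Assemble and solve the 3×3 MNA system:
  V(n1)=-0.4333  V(n2)=-0.1123  V(n3)=-0.04813

R_eq = 4.935 Ω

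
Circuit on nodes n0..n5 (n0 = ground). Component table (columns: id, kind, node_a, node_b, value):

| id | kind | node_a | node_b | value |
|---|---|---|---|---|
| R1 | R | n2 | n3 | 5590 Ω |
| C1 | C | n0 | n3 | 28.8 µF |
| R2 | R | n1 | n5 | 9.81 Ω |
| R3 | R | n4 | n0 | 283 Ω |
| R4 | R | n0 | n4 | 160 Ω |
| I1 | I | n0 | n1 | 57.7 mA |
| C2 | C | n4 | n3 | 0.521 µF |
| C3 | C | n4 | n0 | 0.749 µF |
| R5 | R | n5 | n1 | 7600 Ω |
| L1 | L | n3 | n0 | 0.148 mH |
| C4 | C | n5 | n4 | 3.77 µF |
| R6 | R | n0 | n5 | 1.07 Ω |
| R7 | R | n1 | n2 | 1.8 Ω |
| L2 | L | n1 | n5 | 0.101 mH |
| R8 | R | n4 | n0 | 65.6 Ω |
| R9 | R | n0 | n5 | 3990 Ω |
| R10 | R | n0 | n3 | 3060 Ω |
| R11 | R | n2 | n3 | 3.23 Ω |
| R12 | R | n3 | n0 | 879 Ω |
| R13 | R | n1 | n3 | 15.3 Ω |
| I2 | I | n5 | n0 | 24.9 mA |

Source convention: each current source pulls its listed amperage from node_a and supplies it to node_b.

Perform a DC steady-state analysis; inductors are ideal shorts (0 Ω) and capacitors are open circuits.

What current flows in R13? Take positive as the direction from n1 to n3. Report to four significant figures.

Element admittances at DC:
  Y(R1) = 0.0001789 S between n2,n3
  Y(C1) = 0.000 S between n0,n3
  Y(R2) = 0.1019 S between n1,n5
  Y(R3) = 0.003534 S between n4,n0
  Y(R4) = 0.006250 S between n0,n4
  I1: injects 0.0577 A into n1 (from n0)
  Y(C2) = 0.000 S between n4,n3
  Y(C3) = 0.000 S between n4,n0
  Y(R5) = 0.0001316 S between n5,n1
  L1: short n3↔n0 (DC inductor)
  Y(C4) = 0.000 S between n5,n4
  Y(R6) = 0.9346 S between n0,n5
  Y(R7) = 0.5556 S between n1,n2
  L2: short n1↔n5 (DC inductor)
  Y(R8) = 0.01524 S between n4,n0
  Y(R9) = 0.0002506 S between n0,n5
  Y(R10) = 0.0003268 S between n0,n3
  Y(R11) = 0.3096 S between n2,n3
  Y(R12) = 0.001138 S between n3,n0
  Y(R13) = 0.06536 S between n1,n3
  I2: injects 0.0249 A into n0 (from n5)
Assemble and solve the 7×7 MNA system:
  V(n1)=0.02735  V(n2)=0.01756  V(n3)=0.000  V(n4)=0.000  V(n5)=0.02735
  i(L1)=0.007228  i(L2)=0.05047

0.001788 A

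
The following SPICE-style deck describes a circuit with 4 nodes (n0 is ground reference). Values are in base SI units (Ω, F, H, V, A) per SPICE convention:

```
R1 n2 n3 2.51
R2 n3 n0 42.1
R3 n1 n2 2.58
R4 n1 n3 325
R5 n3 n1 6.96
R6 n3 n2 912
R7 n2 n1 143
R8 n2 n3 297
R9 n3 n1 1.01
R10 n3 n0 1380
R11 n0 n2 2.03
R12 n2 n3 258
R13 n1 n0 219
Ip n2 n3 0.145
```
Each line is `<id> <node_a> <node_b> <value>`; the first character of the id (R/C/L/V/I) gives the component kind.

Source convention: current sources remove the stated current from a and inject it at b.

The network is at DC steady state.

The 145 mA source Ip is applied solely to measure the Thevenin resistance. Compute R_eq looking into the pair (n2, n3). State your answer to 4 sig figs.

MNA unknowns: 3 node voltages V₁..V_3
R1: Y=0.3984 on G[2,3]
R2: Y=0.02375 on G[3,0]
R3: Y=0.3876 on G[1,2]
R4: Y=0.003077 on G[1,3]
R5: Y=0.1437 on G[3,1]
R6: Y=0.001096 on G[3,2]
R7: Y=0.006993 on G[2,1]
R8: Y=0.003367 on G[2,3]
R9: Y=0.9901 on G[3,1]
R10: Y=0.0007246 on G[3,0]
R11: Y=0.4926 on G[0,2]
R12: Y=0.003876 on G[2,3]
R13: Y=0.004566 on G[1,0]
Ip: z[2]−=0.145, z[3]+=0.145
solve → V1=0.1373, V2=-0.01068, V3=0.1893

R_eq = 1.379 Ω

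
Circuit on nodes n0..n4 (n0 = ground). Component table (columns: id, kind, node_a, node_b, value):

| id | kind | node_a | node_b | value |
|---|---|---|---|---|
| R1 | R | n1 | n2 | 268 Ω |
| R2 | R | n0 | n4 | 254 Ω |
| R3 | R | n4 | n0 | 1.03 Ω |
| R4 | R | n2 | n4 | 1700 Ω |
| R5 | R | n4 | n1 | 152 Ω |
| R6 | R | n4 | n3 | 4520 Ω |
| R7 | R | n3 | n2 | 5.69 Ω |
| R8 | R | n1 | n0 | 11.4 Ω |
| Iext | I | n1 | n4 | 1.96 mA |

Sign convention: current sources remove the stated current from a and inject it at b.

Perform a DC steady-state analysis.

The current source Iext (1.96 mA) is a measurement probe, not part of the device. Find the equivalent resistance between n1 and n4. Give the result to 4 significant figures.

Element admittances at DC:
  Y(R1) = 0.003731 S between n1,n2
  Y(R2) = 0.003937 S between n0,n4
  Y(R3) = 0.9709 S between n4,n0
  Y(R4) = 0.0005882 S between n2,n4
  Y(R5) = 0.006579 S between n4,n1
  Y(R6) = 0.0002212 S between n4,n3
  Y(R7) = 0.1757 S between n3,n2
  Y(R8) = 0.08772 S between n1,n0
  Iext: injects 0.00196 A into n4 (from n1)
Assemble and solve the 4×4 MNA system:
  V(n1)=-0.02050  V(n2)=-0.01652  V(n3)=-0.01649  V(n4)=0.001845

R_eq = 11.40 Ω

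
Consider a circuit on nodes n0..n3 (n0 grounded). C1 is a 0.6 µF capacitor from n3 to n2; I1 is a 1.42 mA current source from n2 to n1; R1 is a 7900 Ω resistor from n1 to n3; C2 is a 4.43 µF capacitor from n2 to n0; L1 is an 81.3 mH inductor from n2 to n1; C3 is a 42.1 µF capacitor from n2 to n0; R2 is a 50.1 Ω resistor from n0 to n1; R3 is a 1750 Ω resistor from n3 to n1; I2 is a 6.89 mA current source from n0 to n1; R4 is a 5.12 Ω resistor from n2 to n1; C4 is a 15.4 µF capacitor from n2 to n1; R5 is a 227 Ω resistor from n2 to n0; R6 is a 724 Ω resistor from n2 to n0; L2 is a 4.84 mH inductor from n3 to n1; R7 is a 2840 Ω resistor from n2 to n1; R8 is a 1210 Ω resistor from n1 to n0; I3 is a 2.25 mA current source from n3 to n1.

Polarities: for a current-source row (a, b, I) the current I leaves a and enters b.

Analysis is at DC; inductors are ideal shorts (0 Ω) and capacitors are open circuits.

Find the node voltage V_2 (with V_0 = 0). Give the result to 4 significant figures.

0.2593 V

MNA unknowns: 3 node voltages V₁..V_3 plus 2 source currents (L1, L2)
C1: Y=0.000 on G[3,2]
I1: z[2]−=0.00142, z[1]+=0.00142
R1: Y=0.0001266 on G[1,3]
C2: Y=0.000 on G[2,0]
L1: row V2−V1=0, i_L1 at 2,1
C3: Y=0.000 on G[2,0]
R2: Y=0.01996 on G[0,1]
R3: Y=0.0005714 on G[3,1]
I2: z[0]−=0.00689, z[1]+=0.00689
R4: Y=0.1953 on G[2,1]
C4: Y=0.000 on G[2,1]
R5: Y=0.004405 on G[2,0]
R6: Y=0.001381 on G[2,0]
L2: row V3−V1=0, i_L2 at 3,1
R7: Y=0.0003521 on G[2,1]
R8: Y=0.0008264 on G[1,0]
I3: z[3]−=0.00225, z[1]+=0.00225
solve → V1=0.2593, V2=0.2593, V3=0.2593
aux → i_L1=-0.002920, i_L2=-0.002250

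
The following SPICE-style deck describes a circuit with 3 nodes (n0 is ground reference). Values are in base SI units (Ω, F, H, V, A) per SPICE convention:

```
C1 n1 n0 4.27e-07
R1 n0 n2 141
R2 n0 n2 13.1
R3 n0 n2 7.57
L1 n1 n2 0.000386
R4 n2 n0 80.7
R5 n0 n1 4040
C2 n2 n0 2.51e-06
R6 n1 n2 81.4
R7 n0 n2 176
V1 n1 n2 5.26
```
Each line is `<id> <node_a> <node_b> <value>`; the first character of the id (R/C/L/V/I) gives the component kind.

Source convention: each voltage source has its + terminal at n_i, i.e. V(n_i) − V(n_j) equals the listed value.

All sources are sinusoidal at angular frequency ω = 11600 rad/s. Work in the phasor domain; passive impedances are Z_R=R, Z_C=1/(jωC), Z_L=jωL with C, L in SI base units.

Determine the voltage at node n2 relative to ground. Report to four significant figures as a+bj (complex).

Element admittances at ω=11600 rad/s:
  Y(C1) = 0.000+0.004953j S between n1,n0
  Y(R1) = 0.007092+0.000j S between n0,n2
  Y(R2) = 0.07634+0.000j S between n0,n2
  Y(R3) = 0.1321+0.000j S between n0,n2
  Y(L1) = 0.000-0.2233j S between n1,n2
  Y(R4) = 0.01239+0.000j S between n2,n0
  Y(R5) = 0.0002475+0.000j S between n0,n1
  Y(C2) = 0.000+0.02912j S between n2,n0
  Y(R6) = 0.01229+0.000j S between n1,n2
  Y(R7) = 0.005682+0.000j S between n0,n2
  V1: constraint V(n1)−V(n2) = 5.26
Assemble and solve the 3×3 MNA system:
  V(n1)=5.239-0.1083j  V(n2)=-0.02135-0.1083j
  i(V1)=-0.06645+1.149j

-0.02135-0.1083j V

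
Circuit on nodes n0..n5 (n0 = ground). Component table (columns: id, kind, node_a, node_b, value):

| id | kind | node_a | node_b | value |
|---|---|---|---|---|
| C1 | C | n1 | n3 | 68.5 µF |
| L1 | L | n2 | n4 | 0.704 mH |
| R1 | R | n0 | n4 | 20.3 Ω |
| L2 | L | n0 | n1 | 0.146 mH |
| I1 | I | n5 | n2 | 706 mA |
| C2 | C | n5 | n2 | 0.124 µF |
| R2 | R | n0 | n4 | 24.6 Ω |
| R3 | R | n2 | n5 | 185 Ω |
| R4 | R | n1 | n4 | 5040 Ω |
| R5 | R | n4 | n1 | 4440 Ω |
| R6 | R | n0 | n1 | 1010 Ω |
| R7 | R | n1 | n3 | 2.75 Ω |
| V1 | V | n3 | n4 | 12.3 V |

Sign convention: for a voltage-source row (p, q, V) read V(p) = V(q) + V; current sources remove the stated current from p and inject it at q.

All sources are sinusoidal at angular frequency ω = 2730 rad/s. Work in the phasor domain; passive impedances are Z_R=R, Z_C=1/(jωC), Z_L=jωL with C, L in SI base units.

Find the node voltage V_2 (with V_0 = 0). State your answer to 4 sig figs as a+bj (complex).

-10.25-0.5582j V

Apply KCL at each of the 5 non-ground nodes and solve the resulting linear system.
Node n1: branches {C1, L2, R4, R5, R6, R7} → V_1 = -0.01986+0.3673j
Node n2: branches {L1, I1, C2, R3} → V_2 = -10.25-0.5582j
Node n3: branches {C1, R7, V1} → V_3 = 2.050-0.5582j
Node n4: branches {L1, R1, R2, R4, R5, V1} → V_4 = -10.25-0.5582j
Node n5: branches {I1, C2, R3} → V_5 = -140.3+7.589j
Source currents: i(V1)=-0.9259-0.05058j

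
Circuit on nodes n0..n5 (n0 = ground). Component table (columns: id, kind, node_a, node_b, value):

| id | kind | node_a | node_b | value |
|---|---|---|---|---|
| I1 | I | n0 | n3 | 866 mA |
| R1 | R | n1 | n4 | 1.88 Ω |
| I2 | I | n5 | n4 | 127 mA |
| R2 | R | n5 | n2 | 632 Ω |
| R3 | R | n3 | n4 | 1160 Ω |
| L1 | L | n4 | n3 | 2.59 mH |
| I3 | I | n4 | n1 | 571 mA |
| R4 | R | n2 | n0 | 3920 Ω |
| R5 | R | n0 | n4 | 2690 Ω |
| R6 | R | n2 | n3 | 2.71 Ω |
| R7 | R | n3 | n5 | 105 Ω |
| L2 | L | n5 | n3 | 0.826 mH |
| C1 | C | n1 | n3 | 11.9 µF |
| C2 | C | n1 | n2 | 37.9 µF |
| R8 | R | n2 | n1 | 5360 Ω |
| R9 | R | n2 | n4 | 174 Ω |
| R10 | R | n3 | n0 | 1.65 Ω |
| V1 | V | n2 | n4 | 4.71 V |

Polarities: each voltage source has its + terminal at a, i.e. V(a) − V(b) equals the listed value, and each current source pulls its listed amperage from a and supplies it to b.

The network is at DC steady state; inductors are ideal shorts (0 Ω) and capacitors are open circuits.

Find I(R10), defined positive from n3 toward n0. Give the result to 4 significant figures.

Element admittances at DC:
  I1: injects 0.866 A into n3 (from n0)
  Y(R1) = 0.5319 S between n1,n4
  I2: injects 0.127 A into n4 (from n5)
  Y(R2) = 0.001582 S between n5,n2
  Y(R3) = 0.0008621 S between n3,n4
  L1: short n4↔n3 (DC inductor)
  I3: injects 0.571 A into n1 (from n4)
  Y(R4) = 0.0002551 S between n2,n0
  Y(R5) = 0.0003717 S between n0,n4
  Y(R6) = 0.3690 S between n2,n3
  Y(R7) = 0.009524 S between n3,n5
  L2: short n5↔n3 (DC inductor)
  Y(C1) = 0.000 S between n1,n3
  Y(C2) = 0.000 S between n1,n2
  Y(R8) = 0.0001866 S between n2,n1
  Y(R9) = 0.005747 S between n2,n4
  Y(R10) = 0.6061 S between n3,n0
  V1: constraint V(n2)−V(n4) = 4.71
Assemble and solve the 8×8 MNA system:
  V(n1)=2.500  V(n2)=6.135  V(n3)=1.425  V(n4)=1.425  V(n5)=1.425
  i(L1)=-1.621  i(L2)=-0.1195  i(V1)=-1.775

0.8639 A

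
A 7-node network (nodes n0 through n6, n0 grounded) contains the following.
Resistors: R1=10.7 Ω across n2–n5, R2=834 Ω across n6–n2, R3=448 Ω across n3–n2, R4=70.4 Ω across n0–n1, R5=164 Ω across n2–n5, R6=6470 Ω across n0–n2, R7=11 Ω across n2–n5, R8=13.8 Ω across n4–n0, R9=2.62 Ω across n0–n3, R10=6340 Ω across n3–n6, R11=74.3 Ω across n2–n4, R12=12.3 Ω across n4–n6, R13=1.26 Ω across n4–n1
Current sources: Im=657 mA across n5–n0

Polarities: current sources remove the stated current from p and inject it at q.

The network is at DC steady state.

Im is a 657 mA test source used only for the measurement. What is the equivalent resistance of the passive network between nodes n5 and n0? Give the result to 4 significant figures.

R_eq = 72.38 Ω

MNA unknowns: 6 node voltages V₁..V_6
R1: Y=0.09346 on G[2,5]
R2: Y=0.001199 on G[6,2]
R3: Y=0.002232 on G[3,2]
R4: Y=0.01420 on G[0,1]
R5: Y=0.006098 on G[2,5]
R6: Y=0.0001546 on G[0,2]
R7: Y=0.09091 on G[2,5]
R8: Y=0.07246 on G[4,0]
R9: Y=0.3817 on G[0,3]
R10: Y=0.0001577 on G[3,6]
R11: Y=0.01346 on G[2,4]
R12: Y=0.08130 on G[4,6]
R13: Y=0.7937 on G[4,1]
Im: z[5]−=0.657, z[0]+=0.657
solve → V1=-6.267, V2=-44.10, V3=-0.2592, V4=-6.379, V5=-47.55, V6=-6.915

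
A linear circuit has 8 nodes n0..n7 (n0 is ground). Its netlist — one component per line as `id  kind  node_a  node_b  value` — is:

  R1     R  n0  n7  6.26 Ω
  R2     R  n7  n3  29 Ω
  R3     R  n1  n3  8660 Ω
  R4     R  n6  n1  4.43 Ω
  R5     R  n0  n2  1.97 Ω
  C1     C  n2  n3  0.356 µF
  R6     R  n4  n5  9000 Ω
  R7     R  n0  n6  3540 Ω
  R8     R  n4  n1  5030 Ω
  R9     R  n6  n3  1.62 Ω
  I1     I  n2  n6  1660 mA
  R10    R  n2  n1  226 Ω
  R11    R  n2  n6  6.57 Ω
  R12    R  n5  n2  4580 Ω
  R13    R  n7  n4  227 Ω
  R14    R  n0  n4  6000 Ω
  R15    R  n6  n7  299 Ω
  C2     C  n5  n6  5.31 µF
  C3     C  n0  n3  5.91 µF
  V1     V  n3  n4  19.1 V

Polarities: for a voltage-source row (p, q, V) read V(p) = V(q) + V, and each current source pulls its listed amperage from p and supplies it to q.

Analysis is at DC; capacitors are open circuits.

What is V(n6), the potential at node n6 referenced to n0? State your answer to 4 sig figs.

8.785 V

Apply KCL at each of the 7 non-ground nodes and solve the resulting linear system.
Node n1: branches {R3, R4, R8, R10} → V_1 = 8.591
Node n2: branches {R5, C1, I1, R10, R11, R12} → V_2 = -0.4300
Node n3: branches {R2, R3, C1, R9, C3, V1} → V_3 = 8.483
Node n4: branches {R6, R8, R13, R14, V1} → V_4 = -10.62
Node n5: branches {R6, R12, C2} → V_5 = -3.866
Node n6: branches {R4, R7, R9, I1, R11, R15, C2} → V_6 = 8.785
Node n7: branches {R1, R2, R13, R15} → V_7 = 1.362
Source currents: i(V1)=-0.05911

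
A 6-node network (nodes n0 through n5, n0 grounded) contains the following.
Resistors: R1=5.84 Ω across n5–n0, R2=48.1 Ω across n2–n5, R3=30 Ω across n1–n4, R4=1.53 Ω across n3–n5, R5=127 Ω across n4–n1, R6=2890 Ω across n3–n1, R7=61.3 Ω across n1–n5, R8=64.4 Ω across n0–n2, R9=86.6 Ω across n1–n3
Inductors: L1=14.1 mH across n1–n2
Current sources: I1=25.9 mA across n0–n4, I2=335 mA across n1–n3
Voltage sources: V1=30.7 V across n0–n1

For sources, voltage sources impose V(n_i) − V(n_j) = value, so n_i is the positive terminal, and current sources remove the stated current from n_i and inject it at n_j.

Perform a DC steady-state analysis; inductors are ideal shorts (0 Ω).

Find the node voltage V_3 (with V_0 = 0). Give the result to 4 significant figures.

-5.262 V

Element admittances at DC:
  Y(R1) = 0.1712 S between n5,n0
  Y(R2) = 0.02079 S between n2,n5
  Y(R3) = 0.03333 S between n1,n4
  L1: short n1↔n2 (DC inductor)
  I1: injects 0.0259 A into n4 (from n0)
  Y(R4) = 0.6536 S between n3,n5
  Y(R5) = 0.007874 S between n4,n1
  I2: injects 0.335 A into n3 (from n1)
  Y(R6) = 0.0003460 S between n3,n1
  Y(R7) = 0.01631 S between n1,n5
  Y(R8) = 0.01553 S between n0,n2
  Y(R9) = 0.01155 S between n1,n3
  V1: constraint V(n0)−V(n1) = 30.7
Assemble and solve the 7×7 MNA system:
  V(n1)=-30.70  V(n2)=-30.70  V(n3)=-5.262  V(n4)=-30.07  V(n5)=-5.312
  i(L1)=-1.005  i(V1)=-1.412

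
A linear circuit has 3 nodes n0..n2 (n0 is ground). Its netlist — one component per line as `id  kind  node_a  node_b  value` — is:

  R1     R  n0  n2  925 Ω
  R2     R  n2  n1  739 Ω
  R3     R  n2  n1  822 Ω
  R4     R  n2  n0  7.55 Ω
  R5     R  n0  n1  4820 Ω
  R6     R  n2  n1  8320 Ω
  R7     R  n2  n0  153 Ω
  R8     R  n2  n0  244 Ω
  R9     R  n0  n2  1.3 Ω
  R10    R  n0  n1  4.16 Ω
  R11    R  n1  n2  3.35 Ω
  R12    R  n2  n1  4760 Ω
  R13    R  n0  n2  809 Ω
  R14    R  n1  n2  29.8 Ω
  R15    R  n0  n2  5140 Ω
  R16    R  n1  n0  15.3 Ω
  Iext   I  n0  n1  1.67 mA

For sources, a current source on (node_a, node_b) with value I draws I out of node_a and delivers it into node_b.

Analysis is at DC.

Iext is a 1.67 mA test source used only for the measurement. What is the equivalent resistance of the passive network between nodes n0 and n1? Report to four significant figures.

R_eq = 1.814 Ω

MNA unknowns: 2 node voltages V₁..V_2
R1: Y=0.001081 on G[0,2]
R2: Y=0.001353 on G[2,1]
R3: Y=0.001217 on G[2,1]
R4: Y=0.1325 on G[2,0]
R5: Y=0.0002075 on G[0,1]
R6: Y=0.0001202 on G[2,1]
R7: Y=0.006536 on G[2,0]
R8: Y=0.004098 on G[2,0]
R9: Y=0.7692 on G[0,2]
R10: Y=0.2404 on G[0,1]
R11: Y=0.2985 on G[1,2]
R12: Y=0.0002101 on G[2,1]
R13: Y=0.001236 on G[0,2]
R14: Y=0.03356 on G[1,2]
R15: Y=0.0001946 on G[0,2]
R16: Y=0.06536 on G[1,0]
Iext: z[0]−=0.00167, z[1]+=0.00167
solve → V1=0.003030, V2=0.0008121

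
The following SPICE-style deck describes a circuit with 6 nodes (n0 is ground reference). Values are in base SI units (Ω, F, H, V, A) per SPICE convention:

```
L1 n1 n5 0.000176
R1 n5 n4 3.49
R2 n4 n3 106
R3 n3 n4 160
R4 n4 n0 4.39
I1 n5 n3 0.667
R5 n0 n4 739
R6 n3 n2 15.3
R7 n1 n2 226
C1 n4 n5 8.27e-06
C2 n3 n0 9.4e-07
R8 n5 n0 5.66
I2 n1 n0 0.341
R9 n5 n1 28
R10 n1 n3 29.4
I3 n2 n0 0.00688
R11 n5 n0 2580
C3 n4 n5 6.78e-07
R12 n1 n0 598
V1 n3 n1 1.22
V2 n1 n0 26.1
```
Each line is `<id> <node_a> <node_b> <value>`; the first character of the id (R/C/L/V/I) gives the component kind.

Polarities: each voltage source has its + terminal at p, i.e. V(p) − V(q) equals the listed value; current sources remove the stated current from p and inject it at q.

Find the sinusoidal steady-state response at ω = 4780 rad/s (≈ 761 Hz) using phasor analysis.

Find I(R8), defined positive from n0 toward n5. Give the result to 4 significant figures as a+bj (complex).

Apply KCL at each of the 5 non-ground nodes and solve the resulting linear system.
Node n1: branches {L1, R7, I2, R9, R10, R12, V1, V2} → V_1 = 26.10+0.000j
Node n2: branches {R6, R7, I3} → V_2 = 27.14+0.000j
Node n3: branches {R2, R3, I1, R6, C2, R10, V1} → V_3 = 27.32+0.000j
Node n4: branches {R1, R2, R3, R4, R5, C1, C3} → V_4 = 14.24-2.802j
Node n5: branches {L1, R1, I1, C1, R8, R9, R11, C3} → V_5 = 24.32-6.703j
Source currents: i(V1)=0.4088-0.1667j, i(V2)=-7.960+1.706j

-4.297+1.184j A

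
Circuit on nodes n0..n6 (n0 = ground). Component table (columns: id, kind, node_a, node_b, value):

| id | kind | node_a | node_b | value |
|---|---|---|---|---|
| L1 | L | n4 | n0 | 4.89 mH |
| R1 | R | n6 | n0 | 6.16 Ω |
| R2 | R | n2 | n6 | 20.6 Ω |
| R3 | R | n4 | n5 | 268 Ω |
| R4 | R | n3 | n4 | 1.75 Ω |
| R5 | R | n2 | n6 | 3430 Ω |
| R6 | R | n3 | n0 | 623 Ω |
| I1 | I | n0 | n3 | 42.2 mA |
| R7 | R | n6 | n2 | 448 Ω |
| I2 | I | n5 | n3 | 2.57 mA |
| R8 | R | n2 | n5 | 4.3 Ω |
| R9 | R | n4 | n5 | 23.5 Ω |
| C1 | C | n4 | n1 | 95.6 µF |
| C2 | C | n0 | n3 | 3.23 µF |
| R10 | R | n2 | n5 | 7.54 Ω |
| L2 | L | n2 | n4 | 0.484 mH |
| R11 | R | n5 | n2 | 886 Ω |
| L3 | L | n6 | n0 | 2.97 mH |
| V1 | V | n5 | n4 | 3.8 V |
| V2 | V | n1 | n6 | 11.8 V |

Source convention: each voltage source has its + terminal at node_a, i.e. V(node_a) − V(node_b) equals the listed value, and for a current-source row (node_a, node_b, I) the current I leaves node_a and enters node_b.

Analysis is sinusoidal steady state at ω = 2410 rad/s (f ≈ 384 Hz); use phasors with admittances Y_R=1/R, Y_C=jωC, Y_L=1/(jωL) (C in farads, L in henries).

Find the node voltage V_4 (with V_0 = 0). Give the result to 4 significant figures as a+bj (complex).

9.828+6.427j V

MNA unknowns: 6 node voltages V₁..V_6 plus 2 source currents (V1, V2)
L1: Y=0.000-0.08485j on G[4,0]
R1: Y=0.1623+0.000j on G[6,0]
R2: Y=0.04854+0.000j on G[2,6]
R3: Y=0.003731+0.000j on G[4,5]
R4: Y=0.5714+0.000j on G[3,4]
R5: Y=0.0002915+0.000j on G[2,6]
R6: Y=0.001605+0.000j on G[3,0]
I1: z[0]−=0.0422, z[3]+=0.0422
R7: Y=0.002232+0.000j on G[6,2]
I2: z[5]−=0.00257, z[3]+=0.00257
R8: Y=0.2326+0.000j on G[2,5]
R9: Y=0.04255+0.000j on G[4,5]
C1: Y=0.000+0.2304j on G[4,1]
C2: Y=0.000+0.007784j on G[0,3]
R10: Y=0.1326+0.000j on G[2,5]
L2: Y=0.000-0.8573j on G[2,4]
R11: Y=0.001129+0.000j on G[5,2]
L3: Y=0.000-0.1397j on G[6,0]
V1: row V5−V4=3.8, i_V1 at 5,4
V2: row V1−V6=11.8, i_V2 at 1,6
solve → V1=7.862+1.209j, V2=10.40+6.955j, V3=9.964+6.274j, V4=9.828+6.427j, V5=13.63+6.427j, V6=-3.938+1.209j
aux → i_V1=-1.363+0.1932j, i_V2=-1.202+0.4529j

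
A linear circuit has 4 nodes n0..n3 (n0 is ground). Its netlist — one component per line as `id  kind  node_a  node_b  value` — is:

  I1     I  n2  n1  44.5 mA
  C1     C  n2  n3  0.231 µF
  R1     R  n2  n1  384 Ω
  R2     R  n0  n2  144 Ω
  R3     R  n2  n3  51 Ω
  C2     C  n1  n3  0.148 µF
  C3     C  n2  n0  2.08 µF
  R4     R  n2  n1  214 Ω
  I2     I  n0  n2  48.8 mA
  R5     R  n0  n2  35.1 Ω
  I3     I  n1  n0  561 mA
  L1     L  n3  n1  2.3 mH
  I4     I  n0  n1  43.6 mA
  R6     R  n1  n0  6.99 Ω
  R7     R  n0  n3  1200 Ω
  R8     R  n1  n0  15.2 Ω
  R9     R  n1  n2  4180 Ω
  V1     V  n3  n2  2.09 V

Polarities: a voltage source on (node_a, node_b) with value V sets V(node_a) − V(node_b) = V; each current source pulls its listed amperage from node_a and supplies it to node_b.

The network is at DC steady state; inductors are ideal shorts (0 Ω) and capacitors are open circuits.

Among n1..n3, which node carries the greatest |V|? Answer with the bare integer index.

2

Element admittances at DC:
  I1: injects 0.0445 A into n1 (from n2)
  Y(C1) = 0.000 S between n2,n3
  Y(R1) = 0.002604 S between n2,n1
  Y(R2) = 0.006944 S between n0,n2
  Y(R3) = 0.01961 S between n2,n3
  Y(C2) = 0.000 S between n1,n3
  Y(C3) = 0.000 S between n2,n0
  Y(R4) = 0.004673 S between n2,n1
  I2: injects 0.0488 A into n2 (from n0)
  Y(R5) = 0.02849 S between n0,n2
  I3: injects 0.561 A into n0 (from n1)
  L1: short n3↔n1 (DC inductor)
  I4: injects 0.0436 A into n1 (from n0)
  Y(R6) = 0.1431 S between n1,n0
  Y(R7) = 0.0008333 S between n0,n3
  Y(R8) = 0.06579 S between n1,n0
  Y(R9) = 0.0002392 S between n1,n2
  V1: constraint V(n3)−V(n2) = 2.09
Assemble and solve the 5×5 MNA system:
  V(n1)=-1.610  V(n2)=-3.700  V(n3)=-1.610
  i(L1)=0.1524  i(V1)=-0.1921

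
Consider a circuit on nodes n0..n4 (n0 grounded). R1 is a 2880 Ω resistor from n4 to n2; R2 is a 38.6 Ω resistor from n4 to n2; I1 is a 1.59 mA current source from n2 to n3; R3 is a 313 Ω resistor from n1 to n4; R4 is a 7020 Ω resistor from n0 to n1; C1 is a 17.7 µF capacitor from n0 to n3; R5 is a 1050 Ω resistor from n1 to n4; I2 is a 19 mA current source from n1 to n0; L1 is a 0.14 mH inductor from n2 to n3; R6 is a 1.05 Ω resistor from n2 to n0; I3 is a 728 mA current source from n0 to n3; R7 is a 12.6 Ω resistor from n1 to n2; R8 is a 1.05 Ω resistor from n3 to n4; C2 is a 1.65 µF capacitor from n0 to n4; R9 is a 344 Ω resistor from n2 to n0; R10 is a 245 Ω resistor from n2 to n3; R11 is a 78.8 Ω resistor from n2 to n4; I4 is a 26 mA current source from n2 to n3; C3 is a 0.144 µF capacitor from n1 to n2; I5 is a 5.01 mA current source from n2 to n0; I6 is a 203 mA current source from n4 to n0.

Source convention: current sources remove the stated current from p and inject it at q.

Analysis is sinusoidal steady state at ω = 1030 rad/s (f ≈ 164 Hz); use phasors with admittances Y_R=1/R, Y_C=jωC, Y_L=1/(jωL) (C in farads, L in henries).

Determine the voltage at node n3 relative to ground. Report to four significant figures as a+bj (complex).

0.5278+0.07035j V

Element admittances at ω=1030 rad/s:
  Y(R1) = 0.0003472+0.000j S between n4,n2
  Y(R2) = 0.02591+0.000j S between n4,n2
  I1: injects 0.00159 A into n3 (from n2)
  Y(R3) = 0.003195+0.000j S between n1,n4
  Y(R4) = 0.0001425+0.000j S between n0,n1
  Y(C1) = 0.000+0.01823j S between n0,n3
  Y(R5) = 0.0009524+0.000j S between n1,n4
  I2: injects 0.019 A into n0 (from n1)
  Y(L1) = 0.000-6.935j S between n2,n3
  Y(R6) = 0.9524+0.000j S between n2,n0
  I3: injects 0.728 A into n3 (from n0)
  Y(R7) = 0.07937+0.000j S between n1,n2
  Y(R8) = 0.9524+0.000j S between n3,n4
  Y(C2) = 0.000+0.001700j S between n0,n4
  Y(R9) = 0.002907+0.000j S between n2,n0
  Y(R10) = 0.004082+0.000j S between n2,n3
  Y(R11) = 0.01269+0.000j S between n2,n4
  I4: injects 0.026 A into n3 (from n2)
  Y(C3) = 0.000+0.0001483j S between n1,n2
  I5: injects 0.00501 A into n0 (from n2)
  I6: injects 0.203 A into n0 (from n4)
Assemble and solve the 4×4 MNA system:
  V(n1)=0.2878-0.006391j  V(n2)=0.5259-0.01065j  V(n3)=0.5278+0.07035j  V(n4)=0.3230+0.06631j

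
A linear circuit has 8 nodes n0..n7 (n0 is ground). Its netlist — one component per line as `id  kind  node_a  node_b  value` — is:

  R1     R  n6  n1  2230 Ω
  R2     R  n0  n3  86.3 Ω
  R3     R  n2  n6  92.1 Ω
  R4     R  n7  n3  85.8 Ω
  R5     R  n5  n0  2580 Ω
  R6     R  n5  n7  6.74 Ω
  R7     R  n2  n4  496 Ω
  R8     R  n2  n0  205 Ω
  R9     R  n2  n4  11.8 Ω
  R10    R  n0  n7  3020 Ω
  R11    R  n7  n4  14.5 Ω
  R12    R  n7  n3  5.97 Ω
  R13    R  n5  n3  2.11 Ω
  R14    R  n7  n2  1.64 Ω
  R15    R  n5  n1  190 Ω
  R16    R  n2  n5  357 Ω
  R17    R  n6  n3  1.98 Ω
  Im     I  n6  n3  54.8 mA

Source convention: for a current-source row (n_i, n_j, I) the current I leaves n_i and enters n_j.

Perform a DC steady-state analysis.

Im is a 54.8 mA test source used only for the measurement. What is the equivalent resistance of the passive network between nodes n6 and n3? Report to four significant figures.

Apply KCL at each of the 7 non-ground nodes and solve the resulting linear system.
Node n1: branches {R1, R15} → V_1 = -0.007628
Node n2: branches {R3, R7, R8, R9, R14, R16} → V_2 = -0.003726
Node n3: branches {R2, R4, R12, R13, R17, Im} → V_3 = 0.001607
Node n4: branches {R7, R9, R11} → V_4 = -0.002999
Node n5: branches {R5, R6, R13, R15, R16} → V_5 = 0.0006373
Node n6: branches {R1, R3, R17, Im} → V_6 = -0.1046
Node n7: branches {R4, R6, R10, R11, R12, R14} → V_7 = -0.002083

R_eq = 1.939 Ω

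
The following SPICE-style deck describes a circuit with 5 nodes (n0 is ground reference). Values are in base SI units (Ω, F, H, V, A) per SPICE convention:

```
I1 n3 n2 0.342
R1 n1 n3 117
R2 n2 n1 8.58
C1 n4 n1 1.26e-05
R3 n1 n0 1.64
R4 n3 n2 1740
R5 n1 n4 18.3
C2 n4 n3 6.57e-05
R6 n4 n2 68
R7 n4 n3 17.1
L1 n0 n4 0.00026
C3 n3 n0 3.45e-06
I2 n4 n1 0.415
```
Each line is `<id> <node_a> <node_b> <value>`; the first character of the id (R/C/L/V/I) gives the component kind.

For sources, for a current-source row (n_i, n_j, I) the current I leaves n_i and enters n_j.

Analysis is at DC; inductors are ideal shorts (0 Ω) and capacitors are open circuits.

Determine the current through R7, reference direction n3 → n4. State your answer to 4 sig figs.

MNA unknowns: 4 node voltages V₁..V_4 plus 1 source current (L1)
I1: z[3]−=0.342, z[2]+=0.342
R1: Y=0.008547 on G[1,3]
R2: Y=0.1166 on G[2,1]
C1: Y=0.000 on G[4,1]
R3: Y=0.6098 on G[1,0]
R4: Y=0.0005747 on G[3,2]
R5: Y=0.05464 on G[1,4]
C2: Y=0.000 on G[4,3]
R6: Y=0.01471 on G[4,2]
R7: Y=0.05848 on G[4,3]
L1: row V0−V4=0, i_L1 at 0,4
C3: Y=0.000 on G[3,0]
I2: z[4]−=0.415, z[1]+=0.415
solve → V1=0.9803, V2=3.440, V3=-4.906, V4=0.000
aux → i_L1=0.5977

-0.2869 A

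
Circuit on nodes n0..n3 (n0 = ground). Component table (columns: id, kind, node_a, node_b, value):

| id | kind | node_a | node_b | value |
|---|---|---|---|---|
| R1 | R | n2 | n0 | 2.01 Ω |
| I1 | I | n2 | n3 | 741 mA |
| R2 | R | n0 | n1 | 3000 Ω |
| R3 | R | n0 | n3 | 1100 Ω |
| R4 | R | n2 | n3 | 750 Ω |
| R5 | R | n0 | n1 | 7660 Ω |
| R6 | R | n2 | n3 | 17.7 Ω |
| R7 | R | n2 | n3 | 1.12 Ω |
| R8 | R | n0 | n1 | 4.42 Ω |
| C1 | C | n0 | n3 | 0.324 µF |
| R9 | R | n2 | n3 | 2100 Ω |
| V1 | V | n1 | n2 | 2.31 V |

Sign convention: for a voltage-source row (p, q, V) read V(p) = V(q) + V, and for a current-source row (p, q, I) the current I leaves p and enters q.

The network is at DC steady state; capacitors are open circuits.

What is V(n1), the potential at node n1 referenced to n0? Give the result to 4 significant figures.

1.587 V

Element admittances at DC:
  Y(R1) = 0.4975 S between n2,n0
  I1: injects 0.741 A into n3 (from n2)
  Y(R2) = 0.0003333 S between n0,n1
  Y(R3) = 0.0009091 S between n0,n3
  Y(R4) = 0.001333 S between n2,n3
  Y(R5) = 0.0001305 S between n0,n1
  Y(R6) = 0.05650 S between n2,n3
  Y(R7) = 0.8929 S between n2,n3
  Y(R8) = 0.2262 S between n0,n1
  Y(C1) = 0.000 S between n0,n3
  Y(R9) = 0.0004762 S between n2,n3
  V1: constraint V(n1)−V(n2) = 2.31
Assemble and solve the 4×4 MNA system:
  V(n1)=1.587  V(n2)=-0.7232  V(n3)=0.05581
  i(V1)=-0.3597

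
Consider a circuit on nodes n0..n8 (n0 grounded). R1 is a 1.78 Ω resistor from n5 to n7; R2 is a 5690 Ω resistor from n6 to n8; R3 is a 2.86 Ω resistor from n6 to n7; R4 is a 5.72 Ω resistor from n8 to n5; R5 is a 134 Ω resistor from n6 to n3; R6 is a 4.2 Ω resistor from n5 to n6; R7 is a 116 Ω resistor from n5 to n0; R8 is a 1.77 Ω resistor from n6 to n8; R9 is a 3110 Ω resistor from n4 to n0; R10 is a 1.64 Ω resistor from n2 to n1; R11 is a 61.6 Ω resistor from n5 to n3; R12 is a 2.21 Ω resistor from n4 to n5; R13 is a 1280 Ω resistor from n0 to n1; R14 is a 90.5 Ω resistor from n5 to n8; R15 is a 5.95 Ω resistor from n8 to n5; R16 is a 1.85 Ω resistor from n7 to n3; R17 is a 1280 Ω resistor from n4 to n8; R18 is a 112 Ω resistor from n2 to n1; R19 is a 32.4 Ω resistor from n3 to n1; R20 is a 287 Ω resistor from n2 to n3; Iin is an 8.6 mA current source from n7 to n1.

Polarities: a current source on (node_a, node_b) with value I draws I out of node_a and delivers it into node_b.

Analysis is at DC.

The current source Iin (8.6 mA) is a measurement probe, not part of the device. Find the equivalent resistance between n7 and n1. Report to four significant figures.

R_eq = 30.24 Ω

Element admittances at DC:
  Y(R1) = 0.5618 S between n5,n7
  Y(R2) = 0.0001757 S between n6,n8
  Y(R3) = 0.3497 S between n6,n7
  Y(R4) = 0.1748 S between n8,n5
  Y(R5) = 0.007463 S between n6,n3
  Y(R6) = 0.2381 S between n5,n6
  Y(R7) = 0.008621 S between n5,n0
  Y(R8) = 0.5650 S between n6,n8
  Y(R9) = 0.0003215 S between n4,n0
  Y(R10) = 0.6098 S between n2,n1
  Y(R11) = 0.01623 S between n5,n3
  Y(R12) = 0.4525 S between n4,n5
  Y(R13) = 0.0007813 S between n0,n1
  Y(R14) = 0.01105 S between n5,n8
  Y(R15) = 0.1681 S between n8,n5
  Y(R16) = 0.5405 S between n7,n3
  Y(R17) = 0.0007813 S between n4,n8
  Y(R18) = 0.008929 S between n2,n1
  Y(R19) = 0.03086 S between n3,n1
  Y(R20) = 0.003484 S between n2,n3
  Iin: injects 0.0086 A into n1 (from n7)
Assemble and solve the 8×8 MNA system:
  V(n1)=0.2386  V(n2)=0.2372  V(n3)=-0.006537  V(n4)=-0.02083  V(n5)=-0.02084  V(n6)=-0.02098  V(n7)=-0.02147  V(n8)=-0.02093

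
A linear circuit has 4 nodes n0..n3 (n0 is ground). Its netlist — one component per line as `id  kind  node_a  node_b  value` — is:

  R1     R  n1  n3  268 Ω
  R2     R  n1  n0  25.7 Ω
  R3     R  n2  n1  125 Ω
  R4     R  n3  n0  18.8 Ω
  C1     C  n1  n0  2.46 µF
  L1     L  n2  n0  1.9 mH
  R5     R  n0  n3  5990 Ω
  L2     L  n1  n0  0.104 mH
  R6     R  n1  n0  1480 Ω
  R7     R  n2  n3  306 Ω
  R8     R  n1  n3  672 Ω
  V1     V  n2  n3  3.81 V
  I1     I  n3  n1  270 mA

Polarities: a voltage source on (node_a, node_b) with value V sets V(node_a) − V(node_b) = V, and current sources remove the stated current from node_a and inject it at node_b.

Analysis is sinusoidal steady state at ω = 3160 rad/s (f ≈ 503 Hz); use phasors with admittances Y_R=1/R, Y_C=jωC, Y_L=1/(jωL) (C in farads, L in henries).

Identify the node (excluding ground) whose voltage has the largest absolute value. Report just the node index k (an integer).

Apply KCL at each of the 3 non-ground nodes and solve the resulting linear system.
Node n1: branches {R1, R2, R3, C1, L2, R6, R8, I1} → V_1 = 0.002470+0.08192j
Node n2: branches {R3, L1, R7, V1} → V_2 = -0.1024-0.2400j
Node n3: branches {R1, R4, R5, R7, R8, V1, I1} → V_3 = -3.912-0.2400j
Source currents: i(V1)=0.02835-0.01448j

3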